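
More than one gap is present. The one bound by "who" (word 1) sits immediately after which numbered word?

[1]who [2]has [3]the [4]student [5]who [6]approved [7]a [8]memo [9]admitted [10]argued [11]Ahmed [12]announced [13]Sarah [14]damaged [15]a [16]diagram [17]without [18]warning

The displaced element is "who" (word 1).
It is linked across 1 clause boundary (Ø).
It functions as the subject of "argued", so the gap sits immediately after word 9 ("admitted").
Base order: The student who approved a memo has admitted that who argued Ahmed announced Sarah damaged a diagram without warning.

9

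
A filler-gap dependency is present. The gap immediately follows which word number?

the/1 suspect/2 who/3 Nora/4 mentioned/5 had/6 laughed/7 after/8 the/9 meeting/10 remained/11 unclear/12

5

The displaced element is "the suspect" (word 2).
It is linked across 1 clause boundary (Ø).
It functions as the subject of "laughed", so the gap sits immediately after word 5 ("mentioned").
Base order: Nora mentioned that the suspect had laughed after the meeting.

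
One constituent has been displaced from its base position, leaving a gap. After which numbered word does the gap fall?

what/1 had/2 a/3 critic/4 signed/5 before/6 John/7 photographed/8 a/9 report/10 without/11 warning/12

The displaced element is "what" (word 1).
It functions as the direct object of "signed", so the gap sits immediately after word 5 ("signed").
Base order: A critic had signed what before John photographed a report without warning.

5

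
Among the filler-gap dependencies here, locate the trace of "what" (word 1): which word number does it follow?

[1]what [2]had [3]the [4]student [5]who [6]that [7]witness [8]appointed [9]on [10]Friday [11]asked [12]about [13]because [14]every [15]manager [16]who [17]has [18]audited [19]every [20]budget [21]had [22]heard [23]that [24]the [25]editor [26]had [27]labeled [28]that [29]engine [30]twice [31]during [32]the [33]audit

The displaced element is "what" (word 1).
It functions as the object of the preposition "about" of "asked", so the gap sits immediately after word 12 ("about").
Base order: The student who that witness appointed on Friday had asked about what because every manager who has audited every budget had heard that the editor had labeled that engine twice during the audit.

12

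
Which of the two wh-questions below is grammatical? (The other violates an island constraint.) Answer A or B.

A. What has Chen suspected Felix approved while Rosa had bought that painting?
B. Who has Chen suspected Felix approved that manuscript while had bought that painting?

A

In B, the wh-phrase is extracted from inside an adjunct island (introduced by "while"), which blocks movement.
In A, the extraction path crosses only that-complement boundaries, which are transparent.
So A is grammatical.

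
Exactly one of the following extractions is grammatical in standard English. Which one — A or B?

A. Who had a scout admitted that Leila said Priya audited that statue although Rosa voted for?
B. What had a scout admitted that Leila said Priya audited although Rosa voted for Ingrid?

In A, the wh-phrase is extracted from inside an adjunct island (introduced by "although"), which blocks movement.
In B, the extraction path crosses only that-complement boundaries, which are transparent.
So B is grammatical.

B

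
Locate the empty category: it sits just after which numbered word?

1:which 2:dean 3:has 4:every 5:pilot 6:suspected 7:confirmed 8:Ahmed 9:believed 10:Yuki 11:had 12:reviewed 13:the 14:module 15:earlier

6

The displaced element is "which dean" (word 2).
It is linked across 1 clause boundary (Ø).
It functions as the subject of "confirmed", so the gap sits immediately after word 6 ("suspected").
Base order: Every pilot has suspected that which dean confirmed Ahmed believed Yuki had reviewed the module earlier.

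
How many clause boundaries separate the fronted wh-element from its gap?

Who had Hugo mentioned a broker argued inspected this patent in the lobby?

2

"who" is extracted from the subject of "inspected".
Boundaries crossed, outermost first: [Ø], [Ø] — 2 in total.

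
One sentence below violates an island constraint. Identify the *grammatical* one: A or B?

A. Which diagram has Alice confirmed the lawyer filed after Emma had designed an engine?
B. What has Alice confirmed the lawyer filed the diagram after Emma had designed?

In B, the wh-phrase is extracted from inside an adjunct island (introduced by "after"), which blocks movement.
In A, the extraction path crosses only that-complement boundaries, which are transparent.
So A is grammatical.

A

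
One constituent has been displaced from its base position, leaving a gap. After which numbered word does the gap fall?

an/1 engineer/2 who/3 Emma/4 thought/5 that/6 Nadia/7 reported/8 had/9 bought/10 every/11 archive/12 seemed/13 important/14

The displaced element is "an engineer" (word 2).
It is linked across 2 clause boundaries (that → Ø).
It functions as the subject of "bought", so the gap sits immediately after word 8 ("reported").
Base order: Emma thought that Nadia reported that an engineer had bought every archive.

8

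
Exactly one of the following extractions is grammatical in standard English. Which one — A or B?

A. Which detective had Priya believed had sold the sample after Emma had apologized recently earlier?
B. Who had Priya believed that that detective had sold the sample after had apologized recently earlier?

In B, the wh-phrase is extracted from inside an adjunct island (introduced by "after"), which blocks movement.
In A, the extraction path crosses only that-complement boundaries, which are transparent.
So A is grammatical.

A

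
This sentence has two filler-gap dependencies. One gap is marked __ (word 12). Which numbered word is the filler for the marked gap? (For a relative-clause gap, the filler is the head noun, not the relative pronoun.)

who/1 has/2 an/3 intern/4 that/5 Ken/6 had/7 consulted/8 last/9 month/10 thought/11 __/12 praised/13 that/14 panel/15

The marked gap is the subject of "praised".
Its filler is the fronted wh-phrase "who", at word 1.
(The other dependency links word 4 to a gap after word 8.)

1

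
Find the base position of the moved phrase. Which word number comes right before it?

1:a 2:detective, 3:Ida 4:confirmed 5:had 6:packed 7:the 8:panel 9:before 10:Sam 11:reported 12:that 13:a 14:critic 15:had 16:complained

4

The displaced element is "a detective" (word 2).
It is linked across 1 clause boundary (Ø).
It functions as the subject of "packed", so the gap sits immediately after word 4 ("confirmed").
Base order: Ida confirmed that a detective had packed the panel before Sam reported that a critic had complained.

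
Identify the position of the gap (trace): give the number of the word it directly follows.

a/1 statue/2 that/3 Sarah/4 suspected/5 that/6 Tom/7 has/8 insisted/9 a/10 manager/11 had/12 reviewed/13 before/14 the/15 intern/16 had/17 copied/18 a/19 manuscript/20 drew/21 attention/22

13

The displaced element is "a statue" (word 2).
It is linked across 2 clause boundaries (that → Ø).
It functions as the direct object of "reviewed", so the gap sits immediately after word 13 ("reviewed").
Base order: Sarah suspected that Tom has insisted a manager had reviewed a statue before the intern had copied a manuscript.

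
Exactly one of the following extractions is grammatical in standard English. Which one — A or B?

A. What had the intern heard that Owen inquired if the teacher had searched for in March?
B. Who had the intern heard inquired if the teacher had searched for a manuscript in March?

In A, the wh-phrase is extracted from inside a wh-island (introduced by "if"), which blocks movement.
In B, the extraction path crosses only that-complement boundaries, which are transparent.
So B is grammatical.

B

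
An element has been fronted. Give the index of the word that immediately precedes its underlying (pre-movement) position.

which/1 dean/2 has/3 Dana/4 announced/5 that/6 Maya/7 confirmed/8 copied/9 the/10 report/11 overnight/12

8

The displaced element is "which dean" (word 2).
It is linked across 2 clause boundaries (that → Ø).
It functions as the subject of "copied", so the gap sits immediately after word 8 ("confirmed").
Base order: Dana has announced that Maya confirmed that which dean copied the report overnight.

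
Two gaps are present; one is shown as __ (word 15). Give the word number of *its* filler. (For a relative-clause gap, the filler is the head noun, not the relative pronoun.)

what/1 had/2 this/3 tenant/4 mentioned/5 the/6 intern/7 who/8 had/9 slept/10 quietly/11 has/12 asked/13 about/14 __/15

1

The marked gap is the object of the preposition "about" of "asked".
Its filler is the fronted wh-phrase "what", at word 1.
(The other dependency links word 7 to a gap after word 8.)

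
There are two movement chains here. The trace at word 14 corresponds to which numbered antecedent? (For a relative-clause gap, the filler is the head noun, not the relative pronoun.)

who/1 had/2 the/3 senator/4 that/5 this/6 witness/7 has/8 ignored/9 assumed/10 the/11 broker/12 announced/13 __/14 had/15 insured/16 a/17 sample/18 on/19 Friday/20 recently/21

1

The marked gap is the subject of "insured".
Its filler is the fronted wh-phrase "who", at word 1.
(The other dependency links word 4 to a gap after word 9.)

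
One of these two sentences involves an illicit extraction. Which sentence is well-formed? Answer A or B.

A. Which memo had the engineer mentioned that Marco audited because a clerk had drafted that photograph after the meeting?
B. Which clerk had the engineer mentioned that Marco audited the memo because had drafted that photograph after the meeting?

In B, the wh-phrase is extracted from inside an adjunct island (introduced by "because"), which blocks movement.
In A, the extraction path crosses only that-complement boundaries, which are transparent.
So A is grammatical.

A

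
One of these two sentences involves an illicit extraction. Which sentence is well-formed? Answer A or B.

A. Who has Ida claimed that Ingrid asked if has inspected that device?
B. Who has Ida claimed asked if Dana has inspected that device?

In A, the wh-phrase is extracted from inside a wh-island (introduced by "if"), which blocks movement.
In B, the extraction path crosses only that-complement boundaries, which are transparent.
So B is grammatical.

B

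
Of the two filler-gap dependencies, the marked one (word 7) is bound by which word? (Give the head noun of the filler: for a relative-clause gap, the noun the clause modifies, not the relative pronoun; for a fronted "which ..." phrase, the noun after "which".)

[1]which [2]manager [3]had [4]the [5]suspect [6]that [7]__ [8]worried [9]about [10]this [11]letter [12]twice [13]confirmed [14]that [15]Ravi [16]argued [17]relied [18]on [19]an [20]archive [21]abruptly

The marked gap is inside the relative clause, the subject of "worried".
Its filler is the head noun "suspect" (via "that"), at word 5.
(The other dependency links word 2 to a gap after word 16.)

5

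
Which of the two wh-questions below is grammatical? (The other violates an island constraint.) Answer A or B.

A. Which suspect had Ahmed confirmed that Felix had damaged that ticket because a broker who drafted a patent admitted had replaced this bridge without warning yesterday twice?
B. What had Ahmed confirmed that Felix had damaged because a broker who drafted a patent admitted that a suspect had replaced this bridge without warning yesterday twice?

In A, the wh-phrase is extracted from inside an adjunct island (introduced by "because"), which blocks movement.
In B, the extraction path crosses only that-complement boundaries, which are transparent.
So B is grammatical.

B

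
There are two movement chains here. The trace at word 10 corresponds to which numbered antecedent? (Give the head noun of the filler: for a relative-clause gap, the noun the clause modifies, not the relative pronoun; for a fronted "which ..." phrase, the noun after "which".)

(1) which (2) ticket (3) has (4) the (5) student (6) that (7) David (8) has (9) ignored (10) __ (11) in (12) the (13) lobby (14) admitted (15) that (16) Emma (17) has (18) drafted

The marked gap is inside the relative clause, the direct object of "ignored".
Its filler is the head noun "student" (via "that"), at word 5.
(The other dependency links word 2 to a gap after word 18.)

5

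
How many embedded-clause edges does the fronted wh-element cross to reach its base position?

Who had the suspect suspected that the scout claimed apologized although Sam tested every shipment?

"who" is extracted from the subject of "apologized".
Boundaries crossed, outermost first: [that], [Ø] — 2 in total.

2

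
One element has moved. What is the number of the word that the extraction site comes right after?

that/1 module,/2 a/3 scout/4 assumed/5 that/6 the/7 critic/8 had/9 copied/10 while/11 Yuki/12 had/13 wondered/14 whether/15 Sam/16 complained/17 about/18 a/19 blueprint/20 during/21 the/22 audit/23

The displaced element is "that module" (word 2).
It is linked across 1 clause boundary (that).
It functions as the direct object of "copied", so the gap sits immediately after word 10 ("copied").
Base order: A scout assumed that the critic had copied that module while Yuki had wondered whether Sam complained about a blueprint during the audit.

10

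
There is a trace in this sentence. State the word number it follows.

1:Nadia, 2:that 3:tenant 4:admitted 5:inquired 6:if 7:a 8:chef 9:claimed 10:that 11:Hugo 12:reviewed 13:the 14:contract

4

The displaced element is "Nadia" (word 1).
It is linked across 1 clause boundary (Ø).
It functions as the subject of "inquired", so the gap sits immediately after word 4 ("admitted").
Base order: That tenant admitted that Nadia inquired if a chef claimed that Hugo reviewed the contract.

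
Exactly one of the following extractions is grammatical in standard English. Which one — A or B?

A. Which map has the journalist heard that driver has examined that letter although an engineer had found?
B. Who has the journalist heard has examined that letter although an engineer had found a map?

In A, the wh-phrase is extracted from inside an adjunct island (introduced by "although"), which blocks movement.
In B, the extraction path crosses only that-complement boundaries, which are transparent.
So B is grammatical.

B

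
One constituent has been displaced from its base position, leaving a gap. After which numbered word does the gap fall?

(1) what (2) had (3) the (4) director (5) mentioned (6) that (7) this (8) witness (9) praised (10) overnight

The displaced element is "what" (word 1).
It is linked across 1 clause boundary (that).
It functions as the direct object of "praised", so the gap sits immediately after word 9 ("praised").
Base order: The director had mentioned that this witness praised what overnight.

9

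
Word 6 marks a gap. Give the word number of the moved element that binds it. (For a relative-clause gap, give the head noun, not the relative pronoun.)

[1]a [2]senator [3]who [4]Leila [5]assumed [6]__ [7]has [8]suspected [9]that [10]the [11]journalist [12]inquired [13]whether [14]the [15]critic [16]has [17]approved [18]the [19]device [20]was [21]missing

2

The gap at 6 is the subject of "suspected", inside a relative clause.
The relative pronoun is "who" (word 3); it is bound by the head noun immediately before it.
Its filler is the head noun "senator", at word 2.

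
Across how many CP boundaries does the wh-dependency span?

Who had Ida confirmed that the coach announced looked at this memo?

2

"who" is extracted from the subject of "looked".
Boundaries crossed, outermost first: [that], [Ø] — 2 in total.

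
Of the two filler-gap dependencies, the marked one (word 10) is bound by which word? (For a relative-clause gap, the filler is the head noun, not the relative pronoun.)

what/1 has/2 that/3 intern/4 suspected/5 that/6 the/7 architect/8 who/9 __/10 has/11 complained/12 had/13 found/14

The marked gap is inside the relative clause, the subject of "complained".
Its filler is the head noun "architect" (via "who"), at word 8.
(The other dependency links word 1 to a gap after word 14.)

8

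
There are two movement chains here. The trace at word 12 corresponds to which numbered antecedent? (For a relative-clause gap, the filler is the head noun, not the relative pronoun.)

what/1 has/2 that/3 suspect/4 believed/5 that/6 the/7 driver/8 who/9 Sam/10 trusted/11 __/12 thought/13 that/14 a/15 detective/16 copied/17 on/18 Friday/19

The marked gap is inside the relative clause, the direct object of "trusted".
Its filler is the head noun "driver" (via "who"), at word 8.
(The other dependency links word 1 to a gap after word 17.)

8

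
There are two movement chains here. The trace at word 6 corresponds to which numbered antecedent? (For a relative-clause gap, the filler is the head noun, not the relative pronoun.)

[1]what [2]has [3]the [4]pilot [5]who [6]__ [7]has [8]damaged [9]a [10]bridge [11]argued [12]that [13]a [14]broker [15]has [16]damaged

4

The marked gap is inside the relative clause, the subject of "damaged".
Its filler is the head noun "pilot" (via "who"), at word 4.
(The other dependency links word 1 to a gap after word 16.)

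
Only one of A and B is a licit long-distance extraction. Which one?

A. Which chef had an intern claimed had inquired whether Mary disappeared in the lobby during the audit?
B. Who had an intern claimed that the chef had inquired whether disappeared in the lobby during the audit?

In B, the wh-phrase is extracted from inside a wh-island (introduced by "whether"), which blocks movement.
In A, the extraction path crosses only that-complement boundaries, which are transparent.
So A is grammatical.

A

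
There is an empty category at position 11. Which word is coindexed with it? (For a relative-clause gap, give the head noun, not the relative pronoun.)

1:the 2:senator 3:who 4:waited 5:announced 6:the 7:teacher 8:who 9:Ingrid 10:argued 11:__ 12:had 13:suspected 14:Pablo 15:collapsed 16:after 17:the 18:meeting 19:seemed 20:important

7

The gap at 11 is the subject of "suspected", inside a relative clause.
The relative pronoun is "who" (word 8); it is bound by the head noun immediately before it.
Its filler is the head noun "teacher", at word 7.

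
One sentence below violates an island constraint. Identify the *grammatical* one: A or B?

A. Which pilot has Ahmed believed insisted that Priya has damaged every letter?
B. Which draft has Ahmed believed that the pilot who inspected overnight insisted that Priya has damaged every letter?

In B, the wh-phrase is extracted from inside a complex-NP island (relative clause) (introduced by "who"), which blocks movement.
In A, the extraction path crosses only that-complement boundaries, which are transparent.
So A is grammatical.

A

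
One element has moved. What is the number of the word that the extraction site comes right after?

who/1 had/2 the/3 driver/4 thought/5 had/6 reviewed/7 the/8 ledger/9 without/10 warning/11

5

The displaced element is "who" (word 1).
It is linked across 1 clause boundary (Ø).
It functions as the subject of "reviewed", so the gap sits immediately after word 5 ("thought").
Base order: The driver had thought who had reviewed the ledger without warning.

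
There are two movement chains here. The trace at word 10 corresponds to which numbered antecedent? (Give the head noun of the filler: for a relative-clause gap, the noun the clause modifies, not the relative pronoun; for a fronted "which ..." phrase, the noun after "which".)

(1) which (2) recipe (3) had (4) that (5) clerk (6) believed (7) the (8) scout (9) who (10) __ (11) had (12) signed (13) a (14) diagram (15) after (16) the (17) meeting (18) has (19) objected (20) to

The marked gap is inside the relative clause, the subject of "signed".
Its filler is the head noun "scout" (via "who"), at word 8.
(The other dependency links word 2 to a gap after word 20.)

8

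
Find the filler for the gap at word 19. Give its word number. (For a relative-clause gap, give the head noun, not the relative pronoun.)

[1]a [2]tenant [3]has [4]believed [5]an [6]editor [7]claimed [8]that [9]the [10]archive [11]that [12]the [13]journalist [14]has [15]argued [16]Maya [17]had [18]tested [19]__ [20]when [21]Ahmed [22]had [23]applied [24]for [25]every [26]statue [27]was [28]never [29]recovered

The gap at 19 is the object of "tested", inside a relative clause.
The relative pronoun is "that" (word 11); it is bound by the head noun immediately before it.
Its filler is the head noun "archive", at word 10.

10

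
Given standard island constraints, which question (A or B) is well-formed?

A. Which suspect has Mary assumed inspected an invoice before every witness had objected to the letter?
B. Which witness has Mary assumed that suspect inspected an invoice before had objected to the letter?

In B, the wh-phrase is extracted from inside an adjunct island (introduced by "before"), which blocks movement.
In A, the extraction path crosses only that-complement boundaries, which are transparent.
So A is grammatical.

A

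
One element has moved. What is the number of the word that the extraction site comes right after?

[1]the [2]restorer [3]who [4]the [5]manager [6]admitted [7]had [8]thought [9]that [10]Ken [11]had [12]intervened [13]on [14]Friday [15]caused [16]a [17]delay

6

The displaced element is "the restorer" (word 2).
It is linked across 1 clause boundary (Ø).
It functions as the subject of "thought", so the gap sits immediately after word 6 ("admitted").
Base order: The manager admitted that the restorer had thought that Ken had intervened on Friday.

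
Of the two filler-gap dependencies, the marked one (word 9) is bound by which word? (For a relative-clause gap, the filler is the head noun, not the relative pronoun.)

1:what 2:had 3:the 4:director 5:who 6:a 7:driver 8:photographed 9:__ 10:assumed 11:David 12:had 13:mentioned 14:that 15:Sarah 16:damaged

4

The marked gap is inside the relative clause, the direct object of "photographed".
Its filler is the head noun "director" (via "who"), at word 4.
(The other dependency links word 1 to a gap after word 16.)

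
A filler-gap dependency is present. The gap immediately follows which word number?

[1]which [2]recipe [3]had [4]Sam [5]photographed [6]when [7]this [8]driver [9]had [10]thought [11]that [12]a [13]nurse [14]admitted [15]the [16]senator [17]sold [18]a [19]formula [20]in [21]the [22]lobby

The displaced element is "which recipe" (word 2).
It functions as the direct object of "photographed", so the gap sits immediately after word 5 ("photographed").
Base order: Sam had photographed which recipe when this driver had thought that a nurse admitted the senator sold a formula in the lobby.

5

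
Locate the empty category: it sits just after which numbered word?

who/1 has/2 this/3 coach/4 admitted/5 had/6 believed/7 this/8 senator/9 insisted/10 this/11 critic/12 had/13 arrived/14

The displaced element is "who" (word 1).
It is linked across 1 clause boundary (Ø).
It functions as the subject of "believed", so the gap sits immediately after word 5 ("admitted").
Base order: This coach has admitted who had believed this senator insisted this critic had arrived.

5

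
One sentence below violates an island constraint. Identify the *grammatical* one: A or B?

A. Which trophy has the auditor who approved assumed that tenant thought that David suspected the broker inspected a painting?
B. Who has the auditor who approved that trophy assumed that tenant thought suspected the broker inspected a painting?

In A, the wh-phrase is extracted from inside a complex-NP island (relative clause) (introduced by "who"), which blocks movement.
In B, the extraction path crosses only that-complement boundaries, which are transparent.
So B is grammatical.

B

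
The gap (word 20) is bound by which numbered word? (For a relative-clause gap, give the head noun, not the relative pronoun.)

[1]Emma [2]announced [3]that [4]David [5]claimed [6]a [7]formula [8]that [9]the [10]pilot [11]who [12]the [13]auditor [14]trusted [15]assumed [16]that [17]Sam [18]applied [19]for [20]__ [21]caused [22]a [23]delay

7

The gap at 20 is the prepositional object of "applied", inside a relative clause.
The relative pronoun is "that" (word 8); it is bound by the head noun immediately before it.
Its filler is the head noun "formula", at word 7.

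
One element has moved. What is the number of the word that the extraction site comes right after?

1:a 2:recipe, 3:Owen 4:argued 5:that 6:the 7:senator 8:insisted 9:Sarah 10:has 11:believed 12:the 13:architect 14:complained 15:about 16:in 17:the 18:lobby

The displaced element is "a recipe" (word 2).
It is linked across 3 clause boundaries (that → Ø → Ø).
It functions as the object of the preposition "about" of "complained", so the gap sits immediately after word 15 ("about").
Base order: Owen argued that the senator insisted Sarah has believed the architect complained about a recipe in the lobby.

15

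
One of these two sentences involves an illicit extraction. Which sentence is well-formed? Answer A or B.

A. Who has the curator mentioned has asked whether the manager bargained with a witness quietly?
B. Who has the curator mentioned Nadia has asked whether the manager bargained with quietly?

A

In B, the wh-phrase is extracted from inside a wh-island (introduced by "whether"), which blocks movement.
In A, the extraction path crosses only that-complement boundaries, which are transparent.
So A is grammatical.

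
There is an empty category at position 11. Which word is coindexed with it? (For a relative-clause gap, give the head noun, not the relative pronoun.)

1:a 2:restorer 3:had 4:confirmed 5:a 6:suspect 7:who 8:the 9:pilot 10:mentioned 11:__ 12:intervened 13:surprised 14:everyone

The gap at 11 is the subject of "intervened", inside a relative clause.
The relative pronoun is "who" (word 7); it is bound by the head noun immediately before it.
Its filler is the head noun "suspect", at word 6.

6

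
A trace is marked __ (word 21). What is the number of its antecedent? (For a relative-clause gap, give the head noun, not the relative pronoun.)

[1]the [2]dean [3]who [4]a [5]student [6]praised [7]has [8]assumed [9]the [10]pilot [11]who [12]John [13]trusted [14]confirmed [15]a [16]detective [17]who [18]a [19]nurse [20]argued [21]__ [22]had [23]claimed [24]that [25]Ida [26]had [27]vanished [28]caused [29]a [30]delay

The gap at 21 is the subject of "claimed", inside a relative clause.
The relative pronoun is "who" (word 17); it is bound by the head noun immediately before it.
Its filler is the head noun "detective", at word 16.

16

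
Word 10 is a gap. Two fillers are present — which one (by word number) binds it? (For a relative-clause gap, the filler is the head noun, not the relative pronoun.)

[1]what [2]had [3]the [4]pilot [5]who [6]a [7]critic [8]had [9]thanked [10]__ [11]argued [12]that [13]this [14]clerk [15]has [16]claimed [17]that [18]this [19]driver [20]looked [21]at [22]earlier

The marked gap is inside the relative clause, the direct object of "thanked".
Its filler is the head noun "pilot" (via "who"), at word 4.
(The other dependency links word 1 to a gap after word 21.)

4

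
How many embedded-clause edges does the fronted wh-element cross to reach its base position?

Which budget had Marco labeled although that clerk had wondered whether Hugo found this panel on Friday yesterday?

"which budget" originates inside the matrix clause — no clause boundary is crossed.

0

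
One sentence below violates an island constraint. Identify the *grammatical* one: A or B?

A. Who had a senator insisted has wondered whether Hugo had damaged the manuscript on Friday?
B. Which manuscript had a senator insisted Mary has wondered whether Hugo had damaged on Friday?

In B, the wh-phrase is extracted from inside a wh-island (introduced by "whether"), which blocks movement.
In A, the extraction path crosses only that-complement boundaries, which are transparent.
So A is grammatical.

A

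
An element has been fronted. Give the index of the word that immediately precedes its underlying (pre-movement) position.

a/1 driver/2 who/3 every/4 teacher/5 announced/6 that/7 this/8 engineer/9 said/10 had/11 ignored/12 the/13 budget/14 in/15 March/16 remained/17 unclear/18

The displaced element is "a driver" (word 2).
It is linked across 2 clause boundaries (that → Ø).
It functions as the subject of "ignored", so the gap sits immediately after word 10 ("said").
Base order: Every teacher announced that this engineer said that a driver had ignored the budget in March.

10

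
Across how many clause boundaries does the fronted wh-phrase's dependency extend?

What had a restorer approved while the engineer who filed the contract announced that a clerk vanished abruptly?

0

"what" originates inside the matrix clause — no clause boundary is crossed.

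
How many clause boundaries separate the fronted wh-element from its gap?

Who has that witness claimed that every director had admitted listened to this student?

2

"who" is extracted from the subject of "listened".
Boundaries crossed, outermost first: [that], [Ø] — 2 in total.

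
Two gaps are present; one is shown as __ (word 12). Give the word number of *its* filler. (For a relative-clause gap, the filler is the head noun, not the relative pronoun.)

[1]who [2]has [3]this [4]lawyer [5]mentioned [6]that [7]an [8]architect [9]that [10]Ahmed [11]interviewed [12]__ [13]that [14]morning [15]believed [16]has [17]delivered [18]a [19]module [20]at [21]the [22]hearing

The marked gap is inside the relative clause, the direct object of "interviewed".
Its filler is the head noun "architect" (via "that"), at word 8.
(The other dependency links word 1 to a gap after word 15.)

8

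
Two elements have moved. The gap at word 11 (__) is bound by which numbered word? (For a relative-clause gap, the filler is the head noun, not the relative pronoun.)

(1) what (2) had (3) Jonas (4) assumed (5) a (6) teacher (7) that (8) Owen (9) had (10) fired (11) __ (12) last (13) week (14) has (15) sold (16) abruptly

The marked gap is inside the relative clause, the direct object of "fired".
Its filler is the head noun "teacher" (via "that"), at word 6.
(The other dependency links word 1 to a gap after word 15.)

6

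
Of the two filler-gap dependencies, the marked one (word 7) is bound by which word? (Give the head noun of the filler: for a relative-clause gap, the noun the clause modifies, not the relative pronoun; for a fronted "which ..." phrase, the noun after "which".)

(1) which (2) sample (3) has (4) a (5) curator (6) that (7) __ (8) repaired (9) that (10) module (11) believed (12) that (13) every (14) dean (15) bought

The marked gap is inside the relative clause, the subject of "repaired".
Its filler is the head noun "curator" (via "that"), at word 5.
(The other dependency links word 2 to a gap after word 15.)

5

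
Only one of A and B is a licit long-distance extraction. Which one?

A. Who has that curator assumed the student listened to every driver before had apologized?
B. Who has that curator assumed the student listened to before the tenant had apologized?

In A, the wh-phrase is extracted from inside an adjunct island (introduced by "before"), which blocks movement.
In B, the extraction path crosses only that-complement boundaries, which are transparent.
So B is grammatical.

B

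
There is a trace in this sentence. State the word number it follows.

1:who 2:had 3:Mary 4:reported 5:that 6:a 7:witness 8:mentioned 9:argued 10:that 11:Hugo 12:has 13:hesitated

8

The displaced element is "who" (word 1).
It is linked across 2 clause boundaries (that → Ø).
It functions as the subject of "argued", so the gap sits immediately after word 8 ("mentioned").
Base order: Mary had reported that a witness mentioned that who argued that Hugo has hesitated.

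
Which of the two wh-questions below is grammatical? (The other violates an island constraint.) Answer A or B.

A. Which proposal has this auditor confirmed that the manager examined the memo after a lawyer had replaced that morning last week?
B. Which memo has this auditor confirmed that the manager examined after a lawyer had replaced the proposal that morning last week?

In A, the wh-phrase is extracted from inside an adjunct island (introduced by "after"), which blocks movement.
In B, the extraction path crosses only that-complement boundaries, which are transparent.
So B is grammatical.

B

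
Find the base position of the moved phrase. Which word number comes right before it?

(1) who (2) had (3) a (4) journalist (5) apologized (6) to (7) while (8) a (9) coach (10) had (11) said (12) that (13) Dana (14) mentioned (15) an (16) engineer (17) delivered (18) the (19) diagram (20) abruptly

6

The displaced element is "who" (word 1).
It functions as the object of the preposition "to" of "apologized", so the gap sits immediately after word 6 ("to").
Base order: A journalist had apologized to who while a coach had said that Dana mentioned an engineer delivered the diagram abruptly.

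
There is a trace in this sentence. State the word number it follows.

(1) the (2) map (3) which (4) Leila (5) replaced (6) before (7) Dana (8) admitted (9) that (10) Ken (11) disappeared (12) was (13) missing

5

The displaced element is "the map" (word 2).
It functions as the direct object of "replaced", so the gap sits immediately after word 5 ("replaced").
Base order: Leila replaced the map before Dana admitted that Ken disappeared.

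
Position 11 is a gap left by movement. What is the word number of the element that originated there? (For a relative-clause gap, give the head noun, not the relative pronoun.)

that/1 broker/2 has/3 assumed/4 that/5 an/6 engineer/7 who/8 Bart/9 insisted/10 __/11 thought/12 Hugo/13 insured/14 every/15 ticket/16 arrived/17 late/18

The gap at 11 is the subject of "thought", inside a relative clause.
The relative pronoun is "who" (word 8); it is bound by the head noun immediately before it.
Its filler is the head noun "engineer", at word 7.

7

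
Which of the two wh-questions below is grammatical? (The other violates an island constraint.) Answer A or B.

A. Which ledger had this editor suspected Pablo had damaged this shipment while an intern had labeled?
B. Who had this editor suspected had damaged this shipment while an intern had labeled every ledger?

In A, the wh-phrase is extracted from inside an adjunct island (introduced by "while"), which blocks movement.
In B, the extraction path crosses only that-complement boundaries, which are transparent.
So B is grammatical.

B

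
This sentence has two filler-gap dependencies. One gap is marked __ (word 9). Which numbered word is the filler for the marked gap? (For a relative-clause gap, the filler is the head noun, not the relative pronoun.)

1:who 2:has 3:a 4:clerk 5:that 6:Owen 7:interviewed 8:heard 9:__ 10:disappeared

1

The marked gap is the subject of "disappeared".
Its filler is the fronted wh-phrase "who", at word 1.
(The other dependency links word 4 to a gap after word 7.)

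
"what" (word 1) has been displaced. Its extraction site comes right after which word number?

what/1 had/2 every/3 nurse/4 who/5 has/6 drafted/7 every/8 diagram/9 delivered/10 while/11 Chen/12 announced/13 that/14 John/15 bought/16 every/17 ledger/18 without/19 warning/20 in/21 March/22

10

The displaced element is "what" (word 1).
It functions as the direct object of "delivered", so the gap sits immediately after word 10 ("delivered").
Base order: Every nurse who has drafted every diagram had delivered what while Chen announced that John bought every ledger without warning in March.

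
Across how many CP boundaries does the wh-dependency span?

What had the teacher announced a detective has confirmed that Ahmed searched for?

2

"what" is extracted from the PP object of "searched".
Boundaries crossed, outermost first: [Ø], [that] — 2 in total.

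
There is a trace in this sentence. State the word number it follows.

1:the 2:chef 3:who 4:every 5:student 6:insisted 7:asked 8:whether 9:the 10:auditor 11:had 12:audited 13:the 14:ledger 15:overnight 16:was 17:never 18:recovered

6

The displaced element is "the chef" (word 2).
It is linked across 1 clause boundary (Ø).
It functions as the subject of "asked", so the gap sits immediately after word 6 ("insisted").
Base order: Every student insisted that the chef asked whether the auditor had audited the ledger overnight.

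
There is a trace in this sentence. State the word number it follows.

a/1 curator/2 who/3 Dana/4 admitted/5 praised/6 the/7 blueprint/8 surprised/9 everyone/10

5

The displaced element is "a curator" (word 2).
It is linked across 1 clause boundary (Ø).
It functions as the subject of "praised", so the gap sits immediately after word 5 ("admitted").
Base order: Dana admitted a curator praised the blueprint.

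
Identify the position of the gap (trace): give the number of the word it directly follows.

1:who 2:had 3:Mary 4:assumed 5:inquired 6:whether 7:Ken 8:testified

The displaced element is "who" (word 1).
It is linked across 1 clause boundary (Ø).
It functions as the subject of "inquired", so the gap sits immediately after word 4 ("assumed").
Base order: Mary had assumed that who inquired whether Ken testified.

4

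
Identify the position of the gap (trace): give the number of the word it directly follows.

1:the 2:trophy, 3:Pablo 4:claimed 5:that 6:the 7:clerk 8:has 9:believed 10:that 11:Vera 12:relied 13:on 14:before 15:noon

The displaced element is "the trophy" (word 2).
It is linked across 2 clause boundaries (that → that).
It functions as the object of the preposition "on" of "relied", so the gap sits immediately after word 13 ("on").
Base order: Pablo claimed that the clerk has believed that Vera relied on the trophy before noon.

13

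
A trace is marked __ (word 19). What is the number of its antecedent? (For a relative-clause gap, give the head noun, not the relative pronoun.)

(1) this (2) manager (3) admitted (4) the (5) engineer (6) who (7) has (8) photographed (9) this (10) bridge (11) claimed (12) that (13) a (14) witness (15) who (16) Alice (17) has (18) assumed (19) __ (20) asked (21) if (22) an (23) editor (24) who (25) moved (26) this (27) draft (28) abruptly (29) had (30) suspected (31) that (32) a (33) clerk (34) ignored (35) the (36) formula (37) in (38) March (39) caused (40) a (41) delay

14

The gap at 19 is the subject of "asked", inside a relative clause.
The relative pronoun is "who" (word 15); it is bound by the head noun immediately before it.
Its filler is the head noun "witness", at word 14.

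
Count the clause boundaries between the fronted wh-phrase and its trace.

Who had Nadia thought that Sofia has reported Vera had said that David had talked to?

3

"who" is extracted from the PP object of "talked".
Boundaries crossed, outermost first: [that], [Ø], [that] — 3 in total.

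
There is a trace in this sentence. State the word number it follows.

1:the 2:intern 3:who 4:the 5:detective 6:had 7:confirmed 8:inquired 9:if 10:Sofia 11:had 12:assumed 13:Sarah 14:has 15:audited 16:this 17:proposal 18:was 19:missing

The displaced element is "the intern" (word 2).
It is linked across 1 clause boundary (Ø).
It functions as the subject of "inquired", so the gap sits immediately after word 7 ("confirmed").
Base order: The detective had confirmed that the intern inquired if Sofia had assumed Sarah has audited this proposal.

7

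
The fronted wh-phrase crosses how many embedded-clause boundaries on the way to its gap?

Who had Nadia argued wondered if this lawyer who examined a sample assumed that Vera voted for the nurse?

"who" is extracted from the subject of "wondered".
Boundaries crossed, outermost first: [Ø] — 1 in total.

1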